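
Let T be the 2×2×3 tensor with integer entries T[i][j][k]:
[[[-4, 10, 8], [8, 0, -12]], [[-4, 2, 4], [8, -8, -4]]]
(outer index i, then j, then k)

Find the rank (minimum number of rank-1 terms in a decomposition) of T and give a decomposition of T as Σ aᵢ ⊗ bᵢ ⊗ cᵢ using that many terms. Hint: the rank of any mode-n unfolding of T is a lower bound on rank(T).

Lower bound: the mode-3 unfolding of T (rows indexed by k, columns by (i,j) = (0,0), (0,1), (1,0), (1,1)) is [[-4, 8, -4, 8], [10, 0, 2, -8], [8, -12, 4, -4]].
There the 3×3 minor on rows k ∈ {0, 1, 2}, columns (i,j) ∈ {(0,0), (0,1), (1,0)} is det [[-4, 8, -4], [10, 0, 2], [8, -12, 4]] = 192 ≠ 0, so this unfolding has rank ≥ 3; CP rank is at least every unfolding rank, so rank(T) ≥ 3. (Flattening ranks never certify an upper bound on CP rank; for that we must actually write T with 3 rank-1 terms.)
Upper bound: T is a sum of 3 rank-1 terms, T = [1, -1] ⊗ [0, 1] ⊗ [0, 4, -4] + [1, 0] ⊗ [1, 0] ⊗ [0, 8, 4] + [1, 1] ⊗ [1, -2] ⊗ [-4, 2, 4] (written with every a and b primitive with positive leading entry and the scale carried by c; CP decompositions are not unique, and this one is verified by expanding entrywise), so rank(T) ≤ 3.
These bounds meet, so rank(T) = 3.

rank(T) = 3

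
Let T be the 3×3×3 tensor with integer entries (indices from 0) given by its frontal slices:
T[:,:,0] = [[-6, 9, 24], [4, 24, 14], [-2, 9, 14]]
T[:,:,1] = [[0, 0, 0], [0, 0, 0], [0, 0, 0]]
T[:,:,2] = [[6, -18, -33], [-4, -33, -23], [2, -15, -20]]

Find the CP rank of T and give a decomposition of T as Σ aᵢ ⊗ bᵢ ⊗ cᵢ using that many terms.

rank(T) = 2

Lower bound: in the mode-3 unfolding of T (rows indexed by k, columns by (i,j)) the 2×2 minor on rows k ∈ {0, 2}, columns (i,j) ∈ {(0,0), (0,1)} is det [[-6, 9], [6, -18]] = 54 ≠ 0, so that unfolding has rank ≥ 2 and hence rank(T) ≥ 2 (CP rank is at least every unfolding rank, though it can be larger).
Upper bound: with S_k = T[:,:,k], the two rank-1 terms a₁b₁ᵀ, a₂b₂ᵀ are the rank-1 members of the pencil x·S₀ + y·S₂.
The 2×2 minor of x·S₀ + y·S₂ on rows {0,1}, columns {0,1} is −180·x² + 450·xy − 270·y² = (-90)·(2·x − 3·y)(x − y), vanishing at (x:y) = (3:2) and (1:1).
M₁ = 3·S₀ + 2·S₂ = [[-6, -9, 6], [4, 6, -4], [-2, -3, 2]] = −[3, -2, 1][2, 3, -2]ᵀ and M₂ = S₀ + S₂ = [[0, -9, -9], [0, -9, -9], [0, -6, -6]] = (-3)·[3, 3, 2][0, 1, 1]ᵀ, so take a₁ = [3, -2, 1], b₁ = [2, 3, -2], a₂ = [3, 3, 2], b₂ = [0, 1, 1].
Each slice is an integer combination of E₁ = a₁b₁ᵀ and E₂ = a₂b₂ᵀ: S₀ = −E₁ + 6·E₂, S₁ = 0, S₂ = E₁ − 9·E₂; reading off coefficients, c₁ = [-1, 0, 1] and c₂ = [6, 0, -9].
Hence T = [3, -2, 1] ⊗ [2, 3, -2] ⊗ [-1, 0, 1] + [3, 3, 2] ⊗ [0, 1, 1] ⊗ [6, 0, -9], so rank(T) ≤ 2.
These bounds meet, so rank(T) = 2.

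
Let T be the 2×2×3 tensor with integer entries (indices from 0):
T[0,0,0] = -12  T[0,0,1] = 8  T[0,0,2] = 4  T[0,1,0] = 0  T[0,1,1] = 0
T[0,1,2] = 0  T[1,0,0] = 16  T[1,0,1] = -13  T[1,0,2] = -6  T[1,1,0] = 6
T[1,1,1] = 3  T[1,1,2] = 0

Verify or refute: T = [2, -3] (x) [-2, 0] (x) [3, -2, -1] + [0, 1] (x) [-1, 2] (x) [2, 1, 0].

Reconstruct entry (1,1,0) from the claimed factors: Σₗ aₗ[1]bₗ[1]cₗ[0] = (-3)·(0)·(3) + (1)·(2)·(2) = 4, but T[1,1,0] = 6. The claim is false.

No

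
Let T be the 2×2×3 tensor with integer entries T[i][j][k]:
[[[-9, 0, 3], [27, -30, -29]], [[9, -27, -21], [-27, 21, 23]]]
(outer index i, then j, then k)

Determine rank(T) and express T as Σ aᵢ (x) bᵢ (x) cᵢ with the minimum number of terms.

Lower bound: the mode-2 unfolding of T (rows indexed by j, columns by (i,k) = (0,0), (0,1), (0,2), (1,0), (1,1), (1,2)) is [[-9, 0, 3, 9, -27, -21], [27, -30, -29, -27, 21, 23]].
There the 2×2 minor on rows j ∈ {0, 1}, columns (i,k) ∈ {(0,0), (0,1)} is det [[-9, 0], [27, -30]] = 270 ≠ 0, so this unfolding has rank ≥ 2; CP rank is at least every unfolding rank, so rank(T) ≥ 2. (This is only a lower bound: in general the CP rank may exceed every unfolding rank, so we still need to exhibit 2 rank-1 terms summing to T.)
Upper bound — finding two terms. Write S_k = T[:,:,k] for the frontal slices: S₀ = [[-9, 27], [9, -27]], S₁ = [[0, -30], [-27, 21]], S₂ = [[3, -29], [-21, 23]].
If T = a₁ (x) b₁ (x) c₁ + a₂ (x) b₂ (x) c₂ then each S_k = c₁[k]·a₁b₁ᵀ + c₂[k]·a₂b₂ᵀ. S₀ and S₁ are linearly independent, so a₁b₁ᵀ and a₂b₂ᵀ must span the same plane of matrices: they are the rank-1 matrices of the form x·S₀ + y·S₁.
det(x·S₀ + y·S₁) is 810·xy − 810·y² = 810·(x − y)(y), vanishing at (x:y) = (1:1) and (1:0).
M₁ = S₀ + S₁ = [[-9, -3], [-18, -6]] = (-3)·[1, 2][3, 1]ᵀ and M₂ = S₀ = [[-9, 27], [9, -27]] = (-9)·[1, -1][1, -3]ᵀ, so take a₁ = [1, 2], b₁ = [3, 1], a₂ = [1, -1], b₂ = [1, -3].
Each slice is an integer combination of E₁ = a₁b₁ᵀ and E₂ = a₂b₂ᵀ: S₀ = −9·E₂, S₁ = −3·E₁ + 9·E₂, S₂ = −2·E₁ + 9·E₂; reading off coefficients, c₁ = [0, -3, -2] and c₂ = [-9, 9, 9].
Hence T = [1, 2] (x) [3, 1] (x) [0, -3, -2] + [1, -1] (x) [1, -3] (x) [-9, 9, 9], so rank(T) ≤ 2.
These bounds meet, so rank(T) = 2.

rank(T) = 2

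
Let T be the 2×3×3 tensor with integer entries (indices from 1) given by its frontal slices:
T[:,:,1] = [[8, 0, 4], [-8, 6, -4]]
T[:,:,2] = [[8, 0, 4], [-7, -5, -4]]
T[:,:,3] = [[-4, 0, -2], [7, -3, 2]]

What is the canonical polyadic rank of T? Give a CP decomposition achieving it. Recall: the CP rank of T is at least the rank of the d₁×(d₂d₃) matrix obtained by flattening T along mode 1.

rank(T) = 3

Lower bound: the mode-3 unfolding of T (rows indexed by k, columns by (i,j) = (1,1), (1,2), (1,3), (2,1), (2,2), (2,3)) is [[8, 0, 4, -8, 6, -4], [8, 0, 4, -7, -5, -4], [-4, 0, -2, 7, -3, 2]].
There the 3×3 minor on rows k ∈ {1, 2, 3}, columns (i,j) ∈ {(1,1), (2,1), (2,2)} is det [[8, -8, 6], [8, -7, -5], [-4, 7, -3]] = 264 ≠ 0, so this unfolding has rank ≥ 3; CP rank is at least every unfolding rank, so rank(T) ≥ 3. (Flattening ranks never certify an upper bound on CP rank; for that we must actually write T with 3 rank-1 terms.)
Upper bound: T is a sum of 3 rank-1 terms, T = (0, 1) (x) (1, -2, 0) (x) (-2, 2, 2) + (0, 1) (x) (1, 1, 0) (x) (2, -1, 1) + (1, -1) (x) (2, 0, 1) (x) (4, 4, -2) (one valid choice — decompositions are not unique — normalised so each a, b is primitive with positive first nonzero entry; check it by expanding all entries), so rank(T) ≤ 3.
These bounds meet, so rank(T) = 3.
Check entry T[1,2,1] = 0: (0)·(-2)·(-2) + (0)·(1)·(2) + (1)·(0)·(4) = 0.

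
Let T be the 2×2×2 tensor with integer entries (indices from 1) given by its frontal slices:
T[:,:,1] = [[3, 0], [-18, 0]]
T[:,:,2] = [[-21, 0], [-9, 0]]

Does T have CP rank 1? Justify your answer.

The mode-1 unfolding of T (rows indexed by i, columns by (j,k) = (1,1), (1,2), (2,1), (2,2)) is [[3, -21, 0, 0], [-18, -9, 0, 0]].
There the 2×2 minor on rows i ∈ {1, 2}, columns (j,k) ∈ {(1,1), (1,2)} is det [[3, -21], [-18, -9]] = -405 ≠ 0, so this unfolding has rank ≥ 2; CP rank is at least every unfolding rank, so rank(T) ≥ 2.
In particular rank(T) ≥ 2 > 1, so T is not rank-1.

No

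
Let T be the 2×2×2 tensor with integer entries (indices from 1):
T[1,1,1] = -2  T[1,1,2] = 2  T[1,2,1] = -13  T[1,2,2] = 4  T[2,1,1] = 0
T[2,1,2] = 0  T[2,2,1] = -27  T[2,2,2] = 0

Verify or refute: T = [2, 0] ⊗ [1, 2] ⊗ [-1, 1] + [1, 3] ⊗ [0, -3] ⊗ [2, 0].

Reconstruct entry (1,2,1) from the claimed factors: Σₗ aₗ[1]bₗ[2]cₗ[1] = (2)·(2)·(-1) + (1)·(-3)·(2) = -10, but T[1,2,1] = -13. The claim is false.

No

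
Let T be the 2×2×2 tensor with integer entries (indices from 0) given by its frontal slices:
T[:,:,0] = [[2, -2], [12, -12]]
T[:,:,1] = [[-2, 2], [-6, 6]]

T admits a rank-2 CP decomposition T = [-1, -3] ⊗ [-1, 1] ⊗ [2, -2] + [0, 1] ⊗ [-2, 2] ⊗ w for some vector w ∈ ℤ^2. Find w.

w = [-3, 0]

Subtract the known terms from T to get the rank-1 residual R = [0, 1] ⊗ [-2, 2] ⊗ w, so R[i,j,k] = a[i]·b[j]·w[k]. Pick indices with nonzero a[1]·b[0] = (1)·(-2) = -2. Only the fibre through (1,0,·) is needed: R[1,0,:] = T[1,0,:] − Σₗ aₗ[1]bₗ[0]cₗ = [12, -6] − (-3)·(-1)·[2, -2] = [6, 0]. Then w[k] = R[1,0,k] / -2 for each k, giving w = [6, 0] / -2 = [-3, 0].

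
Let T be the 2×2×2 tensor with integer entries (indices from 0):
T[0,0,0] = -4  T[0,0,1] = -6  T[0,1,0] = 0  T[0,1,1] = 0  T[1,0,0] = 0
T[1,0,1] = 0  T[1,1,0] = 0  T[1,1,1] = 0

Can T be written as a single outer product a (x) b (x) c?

Yes

If T = a (x) b (x) c then every fibre of T is a multiple of the corresponding factor, so read the factors off the fibres through the nonzero entry T[0,0,0] = -4.
The mode-1 fibre T[:,0,0] = [-4, 0] gives a = [1, 0] (primitive direction); the mode-2 fibre T[0,:,0] = [-4, 0] gives b = [1, 0]; then c[k] = T[0,0,k] / (a[0]·b[0]) = [-4, -6] / 1 = [-4, -6].
Expanding [1, 0] (x) [1, 0] (x) [-4, -6] reproduces all 8 entries of T, so T = [1, 0] (x) [1, 0] (x) [-4, -6] and rank(T) ≤ 1.
Equivalently every frontal slice T[:,:,k] is c[k] times the rank-1 matrix [1, 0] (x) [1, 0]. So T has rank 1 (it is nonzero).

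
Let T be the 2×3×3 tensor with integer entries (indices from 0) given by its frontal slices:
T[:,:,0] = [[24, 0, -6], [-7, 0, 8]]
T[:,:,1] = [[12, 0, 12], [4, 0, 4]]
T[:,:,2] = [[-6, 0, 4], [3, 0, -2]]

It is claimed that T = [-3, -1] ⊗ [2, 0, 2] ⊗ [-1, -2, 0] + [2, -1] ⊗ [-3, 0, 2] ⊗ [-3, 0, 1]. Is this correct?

Reconstruct entrywise from the claimed factors. For example, T[0,1,1] = 0 and Σₗ aₗ[0]bₗ[1]cₗ[1] = (-3)·(0)·(-2) + (2)·(0)·(0) = 0; checking all 18 entries, every one matches. The claim holds.

Yes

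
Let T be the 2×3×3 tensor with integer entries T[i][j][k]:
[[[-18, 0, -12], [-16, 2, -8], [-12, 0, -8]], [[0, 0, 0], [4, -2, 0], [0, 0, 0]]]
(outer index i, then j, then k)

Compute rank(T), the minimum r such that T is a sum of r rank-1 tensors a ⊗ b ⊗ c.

Lower bound: the mode-3 unfolding of T (rows indexed by k, columns by (i,j) = (0,0), (0,1), (0,2), (1,0), (1,1), (1,2)) is [[-18, -16, -12, 0, 4, 0], [0, 2, 0, 0, -2, 0], [-12, -8, -8, 0, 0, 0]].
There the 2×2 minor on rows k ∈ {0, 1}, columns (i,j) ∈ {(0,0), (0,1)} is det [[-18, -16], [0, 2]] = -36 ≠ 0, so this unfolding has rank ≥ 2; CP rank is at least every unfolding rank, so rank(T) ≥ 2. (Flattening ranks never certify an upper bound on CP rank; for that we must actually write T with 2 rank-1 terms.)
Upper bound — finding two terms. Write S_k = T[:,:,k] for the frontal slices: S₀ = [[-18, -16, -12], [0, 4, 0]], S₁ = [[0, 2, 0], [0, -2, 0]], S₂ = [[-12, -8, -8], [0, 0, 0]].
If T = a₁ ⊗ b₁ ⊗ c₁ + a₂ ⊗ b₂ ⊗ c₂ then each S_k = c₁[k]·a₁b₁ᵀ + c₂[k]·a₂b₂ᵀ. S₀ and S₁ are linearly independent, so a₁b₁ᵀ and a₂b₂ᵀ must span the same plane of matrices: they are the rank-1 matrices of the form x·S₀ + y·S₁.
The 2×2 minor of x·S₀ + y·S₁ on rows {0,1}, columns {0,1} is −72·x² + 36·xy = (-36)·(2·x − y)(x), vanishing at (x:y) = (1:2) and (0:1).
M₁ = S₀ + 2·S₁ = [[-18, -12, -12], [0, 0, 0]] = (-6)·[1, 0][3, 2, 2]ᵀ and M₂ = S₁ = [[0, 2, 0], [0, -2, 0]] = 2·[1, -1][0, 1, 0]ᵀ, so take a₁ = [1, 0], b₁ = [3, 2, 2], a₂ = [1, -1], b₂ = [0, 1, 0].
Each slice is an integer combination of E₁ = a₁b₁ᵀ and E₂ = a₂b₂ᵀ: S₀ = −6·E₁ − 4·E₂, S₁ = 2·E₂, S₂ = −4·E₁; reading off coefficients, c₁ = [-6, 0, -4] and c₂ = [-4, 2, 0].
Hence T = [1, 0] ⊗ [3, 2, 2] ⊗ [-6, 0, -4] + [1, -1] ⊗ [0, 1, 0] ⊗ [-4, 2, 0], so rank(T) ≤ 2.
These bounds meet, so rank(T) = 2.

2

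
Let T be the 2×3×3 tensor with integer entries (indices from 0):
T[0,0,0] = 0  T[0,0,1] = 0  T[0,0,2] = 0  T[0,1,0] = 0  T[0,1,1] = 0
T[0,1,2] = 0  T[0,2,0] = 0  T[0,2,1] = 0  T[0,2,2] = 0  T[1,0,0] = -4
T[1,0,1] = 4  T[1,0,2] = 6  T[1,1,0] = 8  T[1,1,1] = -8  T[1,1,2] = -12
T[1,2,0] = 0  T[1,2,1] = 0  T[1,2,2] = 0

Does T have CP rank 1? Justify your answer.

The mode-1 fibre T[:,0,0] = [0, -4] gives a = [0, 1] (primitive direction); the mode-2 fibre T[1,:,0] = [-4, 8, 0] gives b = [1, -2, 0]; then c[k] = T[1,0,k] / (a[1]·b[0]) = [-4, 4, 6] / 1 = [-4, 4, 6].
Expanding [0, 1] ⊗ [1, -2, 0] ⊗ [-4, 4, 6] reproduces all 18 entries of T, so T = [0, 1] ⊗ [1, -2, 0] ⊗ [-4, 4, 6] and rank(T) ≤ 1.
Equivalently every frontal slice T[:,:,k] is c[k] times the rank-1 matrix [0, 1] ⊗ [1, -2, 0]. So T has rank 1 (it is nonzero).

Yes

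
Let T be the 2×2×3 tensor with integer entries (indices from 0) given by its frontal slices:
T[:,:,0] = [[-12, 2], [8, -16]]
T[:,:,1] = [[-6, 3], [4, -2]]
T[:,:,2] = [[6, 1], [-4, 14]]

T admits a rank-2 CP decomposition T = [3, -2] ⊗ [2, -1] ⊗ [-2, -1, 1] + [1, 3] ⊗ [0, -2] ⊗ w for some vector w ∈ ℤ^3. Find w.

w = [2, 0, -2]

Subtract the known terms from T to get the rank-1 residual R = [1, 3] ⊗ [0, -2] ⊗ w, so R[i,j,k] = a[i]·b[j]·w[k]. Pick indices with nonzero a[0]·b[1] = (1)·(-2) = -2. Only the fibre through (0,1,·) is needed: R[0,1,:] = T[0,1,:] − Σₗ aₗ[0]bₗ[1]cₗ = [2, 3, 1] − (3)·(-1)·[-2, -1, 1] = [-4, 0, 4]. Then w[k] = R[0,1,k] / -2 for each k, giving w = [-4, 0, 4] / -2 = [2, 0, -2].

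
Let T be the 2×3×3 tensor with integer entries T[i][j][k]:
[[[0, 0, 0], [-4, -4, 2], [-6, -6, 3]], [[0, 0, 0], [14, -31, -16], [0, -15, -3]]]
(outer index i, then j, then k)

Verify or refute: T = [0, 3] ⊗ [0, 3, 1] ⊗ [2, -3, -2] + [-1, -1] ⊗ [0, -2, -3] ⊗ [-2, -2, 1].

Reconstruct entrywise from the claimed factors. For example, T[0,0,1] = 0 and Σₗ aₗ[0]bₗ[0]cₗ[1] = (0)·(0)·(-3) + (-1)·(0)·(-2) = 0; checking all 18 entries, every one matches. The claim holds.

Yes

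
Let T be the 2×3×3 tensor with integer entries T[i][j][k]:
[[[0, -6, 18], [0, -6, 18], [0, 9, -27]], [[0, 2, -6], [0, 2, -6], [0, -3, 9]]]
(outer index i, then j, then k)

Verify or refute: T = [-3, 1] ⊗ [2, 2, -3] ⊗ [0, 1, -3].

Yes

Reconstruct entrywise from the claimed factors. For example, T[1,2,1] = -3 and Σₗ aₗ[1]bₗ[2]cₗ[1] = (1)·(-3)·(1) = -3; checking all 18 entries, every one matches. The claim holds.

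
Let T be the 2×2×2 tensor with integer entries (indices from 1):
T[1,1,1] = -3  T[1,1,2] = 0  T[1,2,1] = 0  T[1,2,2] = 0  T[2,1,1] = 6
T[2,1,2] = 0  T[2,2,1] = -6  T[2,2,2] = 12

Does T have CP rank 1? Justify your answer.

The mode-2 unfolding of T (rows indexed by j, columns by (i,k) = (1,1), (1,2), (2,1), (2,2)) is [[-3, 0, 6, 0], [0, 0, -6, 12]].
There the 2×2 minor on rows j ∈ {1, 2}, columns (i,k) ∈ {(1,1), (2,1)} is det [[-3, 6], [0, -6]] = 18 ≠ 0, so this unfolding has rank ≥ 2; CP rank is at least every unfolding rank, so rank(T) ≥ 2.
In particular rank(T) ≥ 2 > 1, so T is not rank-1.

No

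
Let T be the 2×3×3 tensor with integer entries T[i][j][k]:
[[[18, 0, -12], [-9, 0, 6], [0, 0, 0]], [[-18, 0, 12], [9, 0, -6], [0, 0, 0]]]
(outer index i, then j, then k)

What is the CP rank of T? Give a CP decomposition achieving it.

rank(T) = 1

Lower bound: T ≠ 0 (e.g. T[0,0,0] = 18), so rank(T) ≥ 1.
Upper bound: if T = a ⊗ b ⊗ c then every fibre of T is a multiple of the corresponding factor, so read the factors off the fibres through the nonzero entry T[0,0,0] = 18.
The mode-1 fibre T[:,0,0] = [18, -18] gives a = [1, -1] (primitive direction); the mode-2 fibre T[0,:,0] = [18, -9, 0] gives b = [2, -1, 0]; then c[k] = T[0,0,k] / (a[0]·b[0]) = [18, 0, -12] / 2 = [9, 0, -6].
Expanding [1, -1] ⊗ [2, -1, 0] ⊗ [9, 0, -6] reproduces all 18 entries of T, so T = [1, -1] ⊗ [2, -1, 0] ⊗ [9, 0, -6] and rank(T) ≤ 1.
These bounds meet, so rank(T) = 1.
Check entry T[0,2,0] = 0: (1)·(0)·(9) = 0.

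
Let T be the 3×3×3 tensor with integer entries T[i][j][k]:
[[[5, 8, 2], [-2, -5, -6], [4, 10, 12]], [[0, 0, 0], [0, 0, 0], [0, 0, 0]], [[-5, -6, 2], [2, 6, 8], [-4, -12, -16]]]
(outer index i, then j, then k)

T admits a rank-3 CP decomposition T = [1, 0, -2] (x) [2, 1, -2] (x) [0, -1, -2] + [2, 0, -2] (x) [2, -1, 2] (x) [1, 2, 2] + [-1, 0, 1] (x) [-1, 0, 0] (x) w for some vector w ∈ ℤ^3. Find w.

Subtract the known terms from T to get the rank-1 residual R = [-1, 0, 1] (x) [-1, 0, 0] (x) w, so R[i,j,k] = a[i]·b[j]·w[k]. Pick indices with nonzero a[0]·b[0] = (-1)·(-1) = 1. Only the fibre through (0,0,·) is needed: R[0,0,:] = T[0,0,:] − Σₗ aₗ[0]bₗ[0]cₗ = [5, 8, 2] − (1)·(2)·[0, -1, -2] − (2)·(2)·[1, 2, 2] = [1, 2, -2]. Then w[k] = R[0,0,k] / 1 for each k, giving w = [1, 2, -2] / 1 = [1, 2, -2].

w = [1, 2, -2]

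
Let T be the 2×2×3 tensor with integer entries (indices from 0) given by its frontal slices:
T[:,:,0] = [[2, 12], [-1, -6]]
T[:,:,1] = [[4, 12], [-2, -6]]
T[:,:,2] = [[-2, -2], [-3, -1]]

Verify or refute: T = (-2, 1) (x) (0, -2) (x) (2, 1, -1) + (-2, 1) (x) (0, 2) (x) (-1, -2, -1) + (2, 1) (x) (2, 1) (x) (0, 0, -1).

No

Reconstruct entry (0,0,0) from the claimed factors: Σₗ aₗ[0]bₗ[0]cₗ[0] = (-2)·(0)·(2) + (-2)·(0)·(-1) + (2)·(2)·(0) = 0, but T[0,0,0] = 2. The claim is false.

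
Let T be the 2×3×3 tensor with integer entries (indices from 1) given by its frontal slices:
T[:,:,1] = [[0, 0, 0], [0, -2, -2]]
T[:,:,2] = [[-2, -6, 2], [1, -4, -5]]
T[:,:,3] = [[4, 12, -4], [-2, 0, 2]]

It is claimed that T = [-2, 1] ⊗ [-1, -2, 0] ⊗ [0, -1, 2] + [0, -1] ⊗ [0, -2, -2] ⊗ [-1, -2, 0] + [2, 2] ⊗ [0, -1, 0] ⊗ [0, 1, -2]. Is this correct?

Reconstruct entry (1,3,2) from the claimed factors: Σₗ aₗ[1]bₗ[3]cₗ[2] = (-2)·(0)·(-1) + (0)·(-2)·(-2) + (2)·(0)·(1) = 0, but T[1,3,2] = 2. The claim is false.

No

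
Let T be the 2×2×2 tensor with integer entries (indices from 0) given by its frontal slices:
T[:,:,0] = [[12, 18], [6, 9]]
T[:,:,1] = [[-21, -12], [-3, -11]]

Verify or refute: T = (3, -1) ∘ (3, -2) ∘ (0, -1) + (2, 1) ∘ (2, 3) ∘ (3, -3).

Reconstruct entrywise from the claimed factors. For example, T[1,1,1] = -11 and Σₗ aₗ[1]bₗ[1]cₗ[1] = (-1)·(-2)·(-1) + (1)·(3)·(-3) = -11; checking all 8 entries, every one matches. The claim holds.

Yes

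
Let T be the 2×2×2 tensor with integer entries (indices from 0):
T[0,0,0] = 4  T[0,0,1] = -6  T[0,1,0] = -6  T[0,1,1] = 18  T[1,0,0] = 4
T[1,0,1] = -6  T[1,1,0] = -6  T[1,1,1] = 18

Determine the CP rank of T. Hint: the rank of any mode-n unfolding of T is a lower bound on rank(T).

2

Lower bound: the mode-2 unfolding of T (rows indexed by j, columns by (i,k) = (0,0), (0,1), (1,0), (1,1)) is [[4, -6, 4, -6], [-6, 18, -6, 18]].
There the 2×2 minor on rows j ∈ {0, 1}, columns (i,k) ∈ {(0,0), (0,1)} is det [[4, -6], [-6, 18]] = 36 ≠ 0, so this unfolding has rank ≥ 2; CP rank is at least every unfolding rank, so rank(T) ≥ 2. (This is only a lower bound: in general the CP rank may exceed every unfolding rank, so we still need to exhibit 2 rank-1 terms summing to T.)
Upper bound — finding two terms. Every mode-1 slice of T is a multiple of one matrix: T[i,:,:] = a[i]·M with a = [1, 1] and M = [[4, -6], [-6, 18]] (rows indexed by j, columns by k). So it suffices to write M as a sum of two rank-1 matrices.
Splitting M by its rows (j = 0, 1), M = [1, 0][4, -6]ᵀ + [0, 1][-6, 18]ᵀ.
Hence T = [1, 1] (x) [1, 0] (x) [4, -6] + [1, 1] (x) [0, 1] (x) [-6, 18], so rank(T) ≤ 2.
These bounds meet, so rank(T) = 2.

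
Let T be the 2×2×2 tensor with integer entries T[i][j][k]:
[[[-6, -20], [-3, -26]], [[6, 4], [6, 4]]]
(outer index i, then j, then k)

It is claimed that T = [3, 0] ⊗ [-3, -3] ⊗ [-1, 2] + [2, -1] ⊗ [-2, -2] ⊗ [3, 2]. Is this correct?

Reconstruct entry (0,0,0) from the claimed factors: Σₗ aₗ[0]bₗ[0]cₗ[0] = (3)·(-3)·(-1) + (2)·(-2)·(3) = -3, but T[0,0,0] = -6. The claim is false.

No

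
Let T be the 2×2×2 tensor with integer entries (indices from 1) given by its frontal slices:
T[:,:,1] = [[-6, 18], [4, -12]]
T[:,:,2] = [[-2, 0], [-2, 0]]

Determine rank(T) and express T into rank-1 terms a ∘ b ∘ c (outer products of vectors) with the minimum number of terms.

Lower bound: in the mode-1 unfolding of T (rows indexed by i, columns by (j,k)) the 2×2 minor on rows i ∈ {1, 2}, columns (j,k) ∈ {(1,1), (1,2)} is det [[-6, -2], [4, -2]] = 20 ≠ 0, so that unfolding has rank ≥ 2 and hence rank(T) ≥ 2 (CP rank is at least every unfolding rank, though it can be larger).
Upper bound: with S_k = T[:,:,k], the two rank-1 terms a₁b₁ᵀ, a₂b₂ᵀ are the rank-1 members of the pencil x·S₁ + y·S₂.
det(x·S₁ + y·S₂) is 60·xy = 60·(y)(x), vanishing at (x:y) = (1:0) and (0:1).
M₁ = S₁ = [[-6, 18], [4, -12]] = (-2)·(3, -2)(1, -3)ᵀ and M₂ = S₂ = [[-2, 0], [-2, 0]] = (-2)·(1, 1)(1, 0)ᵀ, so take a₁ = (3, -2), b₁ = (1, -3), a₂ = (1, 1), b₂ = (1, 0).
Each slice is an integer combination of E₁ = a₁b₁ᵀ and E₂ = a₂b₂ᵀ: S₁ = −2·E₁, S₂ = −2·E₂; reading off coefficients, c₁ = (-2, 0) and c₂ = (0, -2).
Hence T = (3, -2) ∘ (1, -3) ∘ (-2, 0) + (1, 1) ∘ (1, 0) ∘ (0, -2), so rank(T) ≤ 2.
These bounds meet, so rank(T) = 2.

rank(T) = 2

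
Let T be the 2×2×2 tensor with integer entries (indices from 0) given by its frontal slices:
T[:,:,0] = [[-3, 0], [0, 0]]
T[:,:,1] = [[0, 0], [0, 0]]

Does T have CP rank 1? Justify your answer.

If T = a ⊗ b ⊗ c then every fibre of T is a multiple of the corresponding factor, so read the factors off the fibres through the nonzero entry T[0,0,0] = -3.
The mode-1 fibre T[:,0,0] = [-3, 0] gives a = [1, 0] (primitive direction); the mode-2 fibre T[0,:,0] = [-3, 0] gives b = [1, 0]; then c[k] = T[0,0,k] / (a[0]·b[0]) = [-3, 0] / 1 = [-3, 0].
Expanding [1, 0] ⊗ [1, 0] ⊗ [-3, 0] reproduces all 8 entries of T, so T = [1, 0] ⊗ [1, 0] ⊗ [-3, 0] and rank(T) ≤ 1.
Equivalently every frontal slice T[:,:,k] is c[k] times the rank-1 matrix [1, 0] ⊗ [1, 0]. So T has rank 1 (it is nonzero).

Yes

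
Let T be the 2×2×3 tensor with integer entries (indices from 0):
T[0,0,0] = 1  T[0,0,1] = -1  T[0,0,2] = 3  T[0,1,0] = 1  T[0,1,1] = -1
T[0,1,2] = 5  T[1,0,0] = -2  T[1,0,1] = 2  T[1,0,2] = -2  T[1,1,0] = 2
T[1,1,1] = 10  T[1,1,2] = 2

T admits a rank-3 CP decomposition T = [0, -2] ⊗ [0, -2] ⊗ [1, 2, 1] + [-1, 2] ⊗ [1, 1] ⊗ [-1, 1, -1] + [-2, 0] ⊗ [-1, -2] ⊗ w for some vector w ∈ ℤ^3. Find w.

w = [0, 0, 1]

Subtract the known terms from T to get the rank-1 residual R = [-2, 0] ⊗ [-1, -2] ⊗ w, so R[i,j,k] = a[i]·b[j]·w[k]. Pick indices with nonzero a[0]·b[0] = (-2)·(-1) = 2. Only the fibre through (0,0,·) is needed: R[0,0,:] = T[0,0,:] − Σₗ aₗ[0]bₗ[0]cₗ = [1, -1, 3] − (0)·(0)·[1, 2, 1] − (-1)·(1)·[-1, 1, -1] = [0, 0, 2]. Then w[k] = R[0,0,k] / 2 for each k, giving w = [0, 0, 2] / 2 = [0, 0, 1].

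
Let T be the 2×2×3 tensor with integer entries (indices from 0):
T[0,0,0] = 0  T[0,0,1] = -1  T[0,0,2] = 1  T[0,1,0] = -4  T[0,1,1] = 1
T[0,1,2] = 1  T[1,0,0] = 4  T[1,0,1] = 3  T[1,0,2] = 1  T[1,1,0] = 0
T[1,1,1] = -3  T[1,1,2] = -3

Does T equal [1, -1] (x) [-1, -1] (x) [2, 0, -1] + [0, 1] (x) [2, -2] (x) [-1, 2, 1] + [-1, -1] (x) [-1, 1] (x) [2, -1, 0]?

Reconstruct entry (1,0,0) from the claimed factors: Σₗ aₗ[1]bₗ[0]cₗ[0] = (-1)·(-1)·(2) + (1)·(2)·(-1) + (-1)·(-1)·(2) = 2, but T[1,0,0] = 4. The claim is false.

No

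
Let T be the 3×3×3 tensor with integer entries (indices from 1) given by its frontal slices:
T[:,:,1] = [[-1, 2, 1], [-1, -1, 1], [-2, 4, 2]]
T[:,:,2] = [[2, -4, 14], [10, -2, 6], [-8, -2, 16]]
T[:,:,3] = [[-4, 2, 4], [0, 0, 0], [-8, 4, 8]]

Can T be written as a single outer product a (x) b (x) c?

No

The mode-3 unfolding of T (rows indexed by k, columns by (i,j) = (1,1), (1,2), (1,3), (2,1), (2,2), (2,3), (3,1), (3,2), (3,3)) is [[-1, 2, 1, -1, -1, 1, -2, 4, 2], [2, -4, 14, 10, -2, 6, -8, -2, 16], [-4, 2, 4, 0, 0, 0, -8, 4, 8]].
There the 3×3 minor on rows k ∈ {1, 2, 3}, columns (i,j) ∈ {(1,1), (1,2), (1,3)} is det [[-1, 2, 1], [2, -4, 14], [-4, 2, 4]] = -96 ≠ 0, so this unfolding has rank ≥ 3; CP rank is at least every unfolding rank, so rank(T) ≥ 3.
In particular rank(T) ≥ 3 > 1, so T is not rank-1.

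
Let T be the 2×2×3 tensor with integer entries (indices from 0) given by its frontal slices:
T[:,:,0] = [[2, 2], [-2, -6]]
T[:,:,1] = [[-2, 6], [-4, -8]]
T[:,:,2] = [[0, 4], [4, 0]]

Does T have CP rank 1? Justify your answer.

The mode-3 unfolding of T (rows indexed by k, columns by (i,j) = (0,0), (0,1), (1,0), (1,1)) is [[2, 2, -2, -6], [-2, 6, -4, -8], [0, 4, 4, 0]].
There the 3×3 minor on rows k ∈ {0, 1, 2}, columns (i,j) ∈ {(0,0), (0,1), (1,0)} is det [[2, 2, -2], [-2, 6, -4], [0, 4, 4]] = 112 ≠ 0, so this unfolding has rank ≥ 3; CP rank is at least every unfolding rank, so rank(T) ≥ 3.
In particular rank(T) ≥ 3 > 1, so T is not rank-1.

No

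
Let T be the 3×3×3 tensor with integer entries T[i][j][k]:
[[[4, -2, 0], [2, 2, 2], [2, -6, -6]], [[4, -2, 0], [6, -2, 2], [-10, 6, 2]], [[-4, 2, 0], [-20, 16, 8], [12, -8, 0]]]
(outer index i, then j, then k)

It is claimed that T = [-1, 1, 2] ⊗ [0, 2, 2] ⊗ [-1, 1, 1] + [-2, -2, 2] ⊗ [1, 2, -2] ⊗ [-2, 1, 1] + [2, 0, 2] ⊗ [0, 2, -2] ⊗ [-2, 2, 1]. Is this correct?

No

Reconstruct entry (0,0,2) from the claimed factors: Σₗ aₗ[0]bₗ[0]cₗ[2] = (-1)·(0)·(1) + (-2)·(1)·(1) + (2)·(0)·(1) = -2, but T[0,0,2] = 0. The claim is false.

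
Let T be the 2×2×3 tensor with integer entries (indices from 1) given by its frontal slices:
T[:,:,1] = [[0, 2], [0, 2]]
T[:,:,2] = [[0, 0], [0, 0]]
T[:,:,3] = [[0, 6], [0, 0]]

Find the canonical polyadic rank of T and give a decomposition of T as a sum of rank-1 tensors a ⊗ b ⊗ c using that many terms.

rank(T) = 2

Lower bound: the mode-1 unfolding of T (rows indexed by i, columns by (j,k) = (1,1), (1,2), (1,3), (2,1), (2,2), (2,3)) is [[0, 0, 0, 2, 0, 6], [0, 0, 0, 2, 0, 0]].
There the 2×2 minor on rows i ∈ {1, 2}, columns (j,k) ∈ {(2,1), (2,3)} is det [[2, 6], [2, 0]] = -12 ≠ 0, so this unfolding has rank ≥ 2; CP rank is at least every unfolding rank, so rank(T) ≥ 2. (Flattening ranks never certify an upper bound on CP rank; for that we must actually write T with 2 rank-1 terms.)
Upper bound — finding two terms. Every mode-2 slice of T is a multiple of one matrix: T[:,j,:] = b[j]·M with b = (0, 1) and M = [[2, 0, 6], [2, 0, 0]] (rows indexed by i, columns by k). So it suffices to write M as a sum of two rank-1 matrices.
Splitting M by its rows (i = 1, 2), M = (1, 0)(2, 0, 6)ᵀ + (0, 1)(2, 0, 0)ᵀ.
Hence T = (1, 0) ⊗ (0, 1) ⊗ (2, 0, 6) + (0, 1) ⊗ (0, 1) ⊗ (2, 0, 0), so rank(T) ≤ 2.
These bounds meet, so rank(T) = 2.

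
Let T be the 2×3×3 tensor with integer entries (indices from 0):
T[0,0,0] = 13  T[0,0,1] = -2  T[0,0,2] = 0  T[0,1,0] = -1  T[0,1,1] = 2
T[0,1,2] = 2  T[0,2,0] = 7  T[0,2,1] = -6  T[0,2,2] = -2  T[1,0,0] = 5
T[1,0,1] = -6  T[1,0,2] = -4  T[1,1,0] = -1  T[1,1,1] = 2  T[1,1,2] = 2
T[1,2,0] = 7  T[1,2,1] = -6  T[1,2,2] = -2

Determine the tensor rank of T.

3

Lower bound: in the mode-3 unfolding of T (rows indexed by k, columns by (i,j)) the 3×3 minor on rows k ∈ {0, 1, 2}, columns (i,j) ∈ {(0,0), (0,1), (0,2)} is det [[13, -1, 7], [-2, 2, -6], [0, 2, -2]] = 80 ≠ 0, so that unfolding has rank ≥ 3 and hence rank(T) ≥ 3 (CP rank is at least every unfolding rank, though it can be larger).
Upper bound: T is a sum of 3 rank-1 terms, T = (1, 0) (x) (1, 0, 0) (x) (8, 4, 4) + (1, 1) (x) (1, -1, -1) (x) (1, -2, -2) + (1, 1) (x) (1, 0, 2) (x) (4, -4, -2) (one valid choice — decompositions are not unique — normalised so each a, b is primitive with positive first nonzero entry; check it by expanding all entries), so rank(T) ≤ 3.
These bounds meet, so rank(T) = 3.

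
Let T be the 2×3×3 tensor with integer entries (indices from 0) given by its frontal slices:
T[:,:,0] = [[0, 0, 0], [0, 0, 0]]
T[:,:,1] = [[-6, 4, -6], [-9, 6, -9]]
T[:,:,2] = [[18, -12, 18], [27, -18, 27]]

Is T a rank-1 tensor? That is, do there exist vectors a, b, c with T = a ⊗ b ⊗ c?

If T = a ⊗ b ⊗ c then every fibre of T is a multiple of the corresponding factor, so read the factors off the fibres through the nonzero entry T[0,0,1] = -6.
The mode-1 fibre T[:,0,1] = [-6, -9] gives a = (2, 3) (primitive direction); the mode-2 fibre T[0,:,1] = [-6, 4, -6] gives b = (3, -2, 3); then c[k] = T[0,0,k] / (a[0]·b[0]) = [0, -6, 18] / 6 = (0, -1, 3).
Expanding (2, 3) ⊗ (3, -2, 3) ⊗ (0, -1, 3) reproduces all 18 entries of T, so T = (2, 3) ⊗ (3, -2, 3) ⊗ (0, -1, 3) and rank(T) ≤ 1.
Equivalently every frontal slice T[:,:,k] is c[k] times the rank-1 matrix (2, 3) ⊗ (3, -2, 3). So T has rank 1 (it is nonzero).

Yes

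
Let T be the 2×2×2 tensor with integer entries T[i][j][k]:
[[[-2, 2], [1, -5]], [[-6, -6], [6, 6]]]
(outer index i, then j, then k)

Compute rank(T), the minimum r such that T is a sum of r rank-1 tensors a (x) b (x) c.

2

Lower bound: the mode-1 unfolding of T (rows indexed by i, columns by (j,k) = (0,0), (0,1), (1,0), (1,1)) is [[-2, 2, 1, -5], [-6, -6, 6, 6]].
There the 2×2 minor on rows i ∈ {0, 1}, columns (j,k) ∈ {(0,0), (0,1)} is det [[-2, 2], [-6, -6]] = 24 ≠ 0, so this unfolding has rank ≥ 2; CP rank is at least every unfolding rank, so rank(T) ≥ 2. (Unfolding ranks only ever bound the CP rank from below — rank(T) can be strictly larger than all of them — so the matching upper bound has to come from an explicit 2-term decomposition.)
Upper bound — finding two terms. Write S_k = T[:,:,k] for the frontal slices: S₀ = [[-2, 1], [-6, 6]], S₁ = [[2, -5], [-6, 6]].
If T = a₁ (x) b₁ (x) c₁ + a₂ (x) b₂ (x) c₂ then each S_k = c₁[k]·a₁b₁ᵀ + c₂[k]·a₂b₂ᵀ. S₀ and S₁ are linearly independent, so a₁b₁ᵀ and a₂b₂ᵀ must span the same plane of matrices: they are the rank-1 matrices of the form x·S₀ + y·S₁.
det(x·S₀ + y·S₁) is −6·x² − 24·xy − 18·y² = (-6)·(x + 3·y)(x + y), vanishing at (x:y) = (3:-1) and (1:-1).
M₁ = 3·S₀ − S₁ = [[-8, 8], [-12, 12]] = (-4)·(2, 3)(1, -1)ᵀ and M₂ = S₀ − S₁ = [[-4, 6], [0, 0]] = (-2)·(1, 0)(2, -3)ᵀ, so take a₁ = (2, 3), b₁ = (1, -1), a₂ = (1, 0), b₂ = (2, -3).
Each slice is an integer combination of E₁ = a₁b₁ᵀ and E₂ = a₂b₂ᵀ: S₀ = −2·E₁ + E₂, S₁ = −2·E₁ + 3·E₂; reading off coefficients, c₁ = (-2, -2) and c₂ = (1, 3).
Hence T = (2, 3) (x) (1, -1) (x) (-2, -2) + (1, 0) (x) (2, -3) (x) (1, 3), so rank(T) ≤ 2.
These bounds meet, so rank(T) = 2.
Check entry T[0,0,1] = 2: (2)·(1)·(-2) + (1)·(2)·(3) = 2.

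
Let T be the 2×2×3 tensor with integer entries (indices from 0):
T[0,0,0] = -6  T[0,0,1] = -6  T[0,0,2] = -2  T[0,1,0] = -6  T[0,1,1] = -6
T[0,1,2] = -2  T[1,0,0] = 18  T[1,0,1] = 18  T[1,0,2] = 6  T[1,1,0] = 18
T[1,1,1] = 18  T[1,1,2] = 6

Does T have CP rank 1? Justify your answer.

If T = a (x) b (x) c then every fibre of T is a multiple of the corresponding factor, so read the factors off the fibres through the nonzero entry T[0,0,0] = -6.
The mode-1 fibre T[:,0,0] = [-6, 18] gives a = (1, -3) (primitive direction); the mode-2 fibre T[0,:,0] = [-6, -6] gives b = (1, 1); then c[k] = T[0,0,k] / (a[0]·b[0]) = [-6, -6, -2] / 1 = (-6, -6, -2).
Expanding (1, -3) (x) (1, 1) (x) (-6, -6, -2) reproduces all 12 entries of T, so T = (1, -3) (x) (1, 1) (x) (-6, -6, -2) and rank(T) ≤ 1.
Equivalently every frontal slice T[:,:,k] is c[k] times the rank-1 matrix (1, -3) (x) (1, 1). So T has rank 1 (it is nonzero).

Yes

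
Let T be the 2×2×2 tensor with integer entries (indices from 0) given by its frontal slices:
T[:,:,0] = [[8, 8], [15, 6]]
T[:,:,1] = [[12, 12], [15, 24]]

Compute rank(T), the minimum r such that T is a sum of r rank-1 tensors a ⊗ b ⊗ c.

Lower bound: the mode-1 unfolding of T (rows indexed by i, columns by (j,k) = (0,0), (0,1), (1,0), (1,1)) is [[8, 12, 8, 12], [15, 15, 6, 24]].
There the 2×2 minor on rows i ∈ {0, 1}, columns (j,k) ∈ {(0,0), (0,1)} is det [[8, 12], [15, 15]] = -60 ≠ 0, so this unfolding has rank ≥ 2; CP rank is at least every unfolding rank, so rank(T) ≥ 2. (This is only a lower bound: in general the CP rank may exceed every unfolding rank, so we still need to exhibit 2 rank-1 terms summing to T.)
Upper bound — finding two terms. Write S_k = T[:,:,k] for the frontal slices: S₀ = [[8, 8], [15, 6]], S₁ = [[12, 12], [15, 24]].
If T = a₁ ⊗ b₁ ⊗ c₁ + a₂ ⊗ b₂ ⊗ c₂ then each S_k = c₁[k]·a₁b₁ᵀ + c₂[k]·a₂b₂ᵀ. S₀ and S₁ are linearly independent, so a₁b₁ᵀ and a₂b₂ᵀ must span the same plane of matrices: they are the rank-1 matrices of the form x·S₀ + y·S₁.
det(x·S₀ + y·S₁) is −72·x² − 36·xy + 108·y² = (-36)·(2·x + 3·y)(x − y), vanishing at (x:y) = (3:-2) and (1:1).
M₁ = 3·S₀ − 2·S₁ = [[0, 0], [15, -30]] = 15·[0, 1][1, -2]ᵀ and M₂ = S₀ + S₁ = [[20, 20], [30, 30]] = 10·[2, 3][1, 1]ᵀ, so take a₁ = [0, 1], b₁ = [1, -2], a₂ = [2, 3], b₂ = [1, 1].
Each slice is an integer combination of E₁ = a₁b₁ᵀ and E₂ = a₂b₂ᵀ: S₀ = 3·E₁ + 4·E₂, S₁ = −3·E₁ + 6·E₂; reading off coefficients, c₁ = [3, -3] and c₂ = [4, 6].
Hence T = [0, 1] ⊗ [1, -2] ⊗ [3, -3] + [2, 3] ⊗ [1, 1] ⊗ [4, 6], so rank(T) ≤ 2.
These bounds meet, so rank(T) = 2.

2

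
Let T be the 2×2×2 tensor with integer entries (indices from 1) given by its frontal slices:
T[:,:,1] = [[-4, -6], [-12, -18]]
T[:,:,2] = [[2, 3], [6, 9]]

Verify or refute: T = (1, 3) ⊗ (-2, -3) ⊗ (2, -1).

Reconstruct entrywise from the claimed factors. For example, T[2,1,1] = -12 and Σₗ aₗ[2]bₗ[1]cₗ[1] = (3)·(-2)·(2) = -12; checking all 8 entries, every one matches. The claim holds.

Yes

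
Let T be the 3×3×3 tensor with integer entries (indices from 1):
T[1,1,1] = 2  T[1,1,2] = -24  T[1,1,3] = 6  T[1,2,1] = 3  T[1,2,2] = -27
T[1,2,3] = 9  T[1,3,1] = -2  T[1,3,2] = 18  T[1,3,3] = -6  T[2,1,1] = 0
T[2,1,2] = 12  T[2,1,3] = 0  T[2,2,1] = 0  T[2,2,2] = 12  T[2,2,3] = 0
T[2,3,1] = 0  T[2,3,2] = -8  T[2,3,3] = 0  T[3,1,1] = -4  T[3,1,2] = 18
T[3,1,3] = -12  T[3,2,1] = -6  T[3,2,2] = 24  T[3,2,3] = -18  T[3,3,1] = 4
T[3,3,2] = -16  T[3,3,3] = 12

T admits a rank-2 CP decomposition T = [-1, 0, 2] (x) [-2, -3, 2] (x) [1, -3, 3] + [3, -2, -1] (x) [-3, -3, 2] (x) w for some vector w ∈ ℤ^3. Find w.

w = [0, 2, 0]

Subtract the known terms from T to get the rank-1 residual R = [3, -2, -1] (x) [-3, -3, 2] (x) w, so R[i,j,k] = a[i]·b[j]·w[k]. Pick indices with nonzero a[1]·b[1] = (3)·(-3) = -9. Only the fibre through (1,1,·) is needed: R[1,1,:] = T[1,1,:] − Σₗ aₗ[1]bₗ[1]cₗ = [2, -24, 6] − (-1)·(-2)·[1, -3, 3] = [0, -18, 0]. Then w[k] = R[1,1,k] / -9 for each k, giving w = [0, -18, 0] / -9 = [0, 2, 0].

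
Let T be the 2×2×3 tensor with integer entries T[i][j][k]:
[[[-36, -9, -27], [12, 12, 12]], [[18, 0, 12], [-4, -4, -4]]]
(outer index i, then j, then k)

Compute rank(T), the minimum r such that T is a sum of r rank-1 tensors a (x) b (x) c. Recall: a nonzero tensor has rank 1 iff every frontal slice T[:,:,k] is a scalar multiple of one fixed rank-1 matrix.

Lower bound: in the mode-1 unfolding of T (rows indexed by i, columns by (j,k)) the 2×2 minor on rows i ∈ {0, 1}, columns (j,k) ∈ {(0,0), (0,1)} is det [[-36, -9], [18, 0]] = 162 ≠ 0, so that unfolding has rank ≥ 2 and hence rank(T) ≥ 2 (CP rank is at least every unfolding rank, though it can be larger).
Upper bound: with S_k = T[:,:,k], the two rank-1 terms a₁b₁ᵀ, a₂b₂ᵀ are the rank-1 members of the pencil x·S₀ + y·S₁.
det(x·S₀ + y·S₁) is −72·x² − 36·xy + 36·y² = (-36)·(2·x − y)(x + y), vanishing at (x:y) = (1:2) and (1:-1).
M₁ = S₀ + 2·S₁ = [[-54, 36], [18, -12]] = (-6)·[3, -1][3, -2]ᵀ and M₂ = S₀ − S₁ = [[-27, 0], [18, 0]] = (-9)·[3, -2][1, 0]ᵀ, so take a₁ = [3, -1], b₁ = [3, -2], a₂ = [3, -2], b₂ = [1, 0].
Each slice is an integer combination of E₁ = a₁b₁ᵀ and E₂ = a₂b₂ᵀ: S₀ = −2·E₁ − 6·E₂, S₁ = −2·E₁ + 3·E₂, S₂ = −2·E₁ − 3·E₂; reading off coefficients, c₁ = [-2, -2, -2] and c₂ = [-6, 3, -3].
Hence T = [3, -1] (x) [3, -2] (x) [-2, -2, -2] + [3, -2] (x) [1, 0] (x) [-6, 3, -3], so rank(T) ≤ 2.
These bounds meet, so rank(T) = 2.

2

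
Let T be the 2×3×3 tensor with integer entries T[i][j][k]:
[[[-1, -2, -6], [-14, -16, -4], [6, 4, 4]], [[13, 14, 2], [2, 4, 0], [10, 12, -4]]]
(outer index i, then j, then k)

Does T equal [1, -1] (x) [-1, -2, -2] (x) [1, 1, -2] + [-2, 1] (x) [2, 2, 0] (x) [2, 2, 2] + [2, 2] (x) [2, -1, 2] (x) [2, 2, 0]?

Reconstruct entry (0,0,1) from the claimed factors: Σₗ aₗ[0]bₗ[0]cₗ[1] = (1)·(-1)·(1) + (-2)·(2)·(2) + (2)·(2)·(2) = -1, but T[0,0,1] = -2. The claim is false.

No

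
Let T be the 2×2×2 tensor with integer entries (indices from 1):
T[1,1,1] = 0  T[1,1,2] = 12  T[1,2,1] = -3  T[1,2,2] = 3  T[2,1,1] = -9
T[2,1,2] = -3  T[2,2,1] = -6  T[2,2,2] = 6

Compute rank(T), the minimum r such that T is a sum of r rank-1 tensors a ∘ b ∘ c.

2

Lower bound: in the mode-2 unfolding of T (rows indexed by j, columns by (i,k)) the 2×2 minor on rows j ∈ {1, 2}, columns (i,k) ∈ {(1,1), (1,2)} is det [[0, 12], [-3, 3]] = 36 ≠ 0, so that unfolding has rank ≥ 2 and hence rank(T) ≥ 2 (CP rank is at least every unfolding rank, though it can be larger).
Upper bound: with S_k = T[:,:,k], the two rank-1 terms a₁b₁ᵀ, a₂b₂ᵀ are the rank-1 members of the pencil x·S₁ + y·S₂.
det(x·S₁ + y·S₂) is −27·x² − 54·xy + 81·y² = (-27)·(x + 3·y)(x − y), vanishing at (x:y) = (3:-1) and (1:1).
M₁ = 3·S₁ − S₂ = [[-12, -12], [-24, -24]] = (-12)·[1, 2][1, 1]ᵀ and M₂ = S₁ + S₂ = [[12, 0], [-12, 0]] = 12·[1, -1][1, 0]ᵀ, so take a₁ = [1, 2], b₁ = [1, 1], a₂ = [1, -1], b₂ = [1, 0].
Each slice is an integer combination of E₁ = a₁b₁ᵀ and E₂ = a₂b₂ᵀ: S₁ = −3·E₁ + 3·E₂, S₂ = 3·E₁ + 9·E₂; reading off coefficients, c₁ = [-3, 3] and c₂ = [3, 9].
Hence T = [1, 2] ∘ [1, 1] ∘ [-3, 3] + [1, -1] ∘ [1, 0] ∘ [3, 9], so rank(T) ≤ 2.
These bounds meet, so rank(T) = 2.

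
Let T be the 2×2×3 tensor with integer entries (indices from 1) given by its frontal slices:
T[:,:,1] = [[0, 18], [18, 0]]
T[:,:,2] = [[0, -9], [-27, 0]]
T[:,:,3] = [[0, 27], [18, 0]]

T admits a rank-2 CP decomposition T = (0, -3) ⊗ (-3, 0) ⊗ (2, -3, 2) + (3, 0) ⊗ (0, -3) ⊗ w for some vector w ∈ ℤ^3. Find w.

w = (-2, 1, -3)

Subtract the known terms from T to get the rank-1 residual R = (3, 0) ⊗ (0, -3) ⊗ w, so R[i,j,k] = a[i]·b[j]·w[k]. Pick indices with nonzero a[1]·b[2] = (3)·(-3) = -9. Only the fibre through (1,2,·) is needed: R[1,2,:] = T[1,2,:] − Σₗ aₗ[1]bₗ[2]cₗ = [18, -9, 27] − (0)·(0)·(2, -3, 2) = [18, -9, 27]. Then w[k] = R[1,2,k] / -9 for each k, giving w = [18, -9, 27] / -9 = (-2, 1, -3).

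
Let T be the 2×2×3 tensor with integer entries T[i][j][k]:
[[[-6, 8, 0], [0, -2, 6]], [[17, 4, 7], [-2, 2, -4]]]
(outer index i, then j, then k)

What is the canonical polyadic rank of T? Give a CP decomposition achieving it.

rank(T) = 3

Lower bound: the mode-3 unfolding of T (rows indexed by k, columns by (i,j) = (0,0), (0,1), (1,0), (1,1)) is [[-6, 0, 17, -2], [8, -2, 4, 2], [0, 6, 7, -4]].
There the 3×3 minor on rows k ∈ {0, 1, 2}, columns (i,j) ∈ {(0,0), (0,1), (1,0)} is det [[-6, 0, 17], [8, -2, 4], [0, 6, 7]] = 1044 ≠ 0, so this unfolding has rank ≥ 3; CP rank is at least every unfolding rank, so rank(T) ≥ 3. (This is only a lower bound: in general the CP rank may exceed every unfolding rank, so we still need to exhibit 3 rank-1 terms summing to T.)
Upper bound: T is a sum of 3 rank-1 terms, T = [1, -1] ⊗ [2, -1] ⊗ [-4, 2, -2] + [1, 2] ⊗ [1, 0] ⊗ [4, 4, 2] + [2, -1] ⊗ [1, 2] ⊗ [-1, 0, 1] (one valid choice — decompositions are not unique — normalised so each a, b is primitive with positive first nonzero entry; check it by expanding all entries), so rank(T) ≤ 3.
These bounds meet, so rank(T) = 3.
Check entry T[1,1,0] = -2: (-1)·(-1)·(-4) + (2)·(0)·(4) + (-1)·(2)·(-1) = -2.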